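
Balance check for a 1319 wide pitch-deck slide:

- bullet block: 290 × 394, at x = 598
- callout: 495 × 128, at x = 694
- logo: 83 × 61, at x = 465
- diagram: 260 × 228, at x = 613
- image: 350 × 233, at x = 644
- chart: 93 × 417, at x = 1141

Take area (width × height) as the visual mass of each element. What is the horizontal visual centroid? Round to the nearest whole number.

Taking area as weight: bullet block 290·394 = 114260, callout 495·128 = 63360, logo 83·61 = 5063, diagram 260·228 = 59280, image 350·233 = 81550, chart 93·417 = 38781. Sum 362294.
x-moment: 114260·598 + 63360·694 + 5063·465 + 59280·613 + 81550·644 + 38781·1141 = 247759576; centroid 247759576/362294 ≈ 683.86.

x ≈ 684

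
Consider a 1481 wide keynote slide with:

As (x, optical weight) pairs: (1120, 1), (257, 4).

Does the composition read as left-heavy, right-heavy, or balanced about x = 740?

left-heavy

Weights sum to 1 + 4 = 5.
x: (1·1120 + 4·257) / 5 = 2148 / 5 ≈ 429.60
429.6 lies left of the midline 740, so the layout is left-heavy.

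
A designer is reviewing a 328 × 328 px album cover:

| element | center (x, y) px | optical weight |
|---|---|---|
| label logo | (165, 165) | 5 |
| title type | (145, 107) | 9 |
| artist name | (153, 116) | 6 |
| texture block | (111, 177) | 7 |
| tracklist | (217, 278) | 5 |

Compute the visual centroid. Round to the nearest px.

(153, 160)

Total weight = 5 + 9 + 6 + 7 + 5 = 32.
Σw·x = 5·165 + 9·145 + 6·153 + 7·111 + 5·217 = 4910, so x̄ = 4910/32 ≈ 153.44.
Σw·y = 5·165 + 9·107 + 6·116 + 7·177 + 5·278 = 5113, so ȳ = 5113/32 ≈ 159.78.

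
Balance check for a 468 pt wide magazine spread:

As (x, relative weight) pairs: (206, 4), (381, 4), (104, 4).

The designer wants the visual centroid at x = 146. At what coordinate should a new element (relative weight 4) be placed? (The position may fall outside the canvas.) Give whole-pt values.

With the new element, Σw becomes 4 + 4 + 4 + 4 = 16.
x: target moment 16×146 = 2336; current 4·206 + 4·381 + 4·104 = 2764; the new element supplies -428, so x = -428/4 ≈ -107.00.

x ≈ -107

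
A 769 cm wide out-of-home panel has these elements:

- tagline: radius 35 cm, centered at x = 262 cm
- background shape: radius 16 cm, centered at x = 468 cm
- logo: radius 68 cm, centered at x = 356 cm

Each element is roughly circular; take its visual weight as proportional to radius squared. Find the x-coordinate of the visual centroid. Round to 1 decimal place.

Weights ∝ r²: tagline 35² = 1225, background shape 16² = 256, logo 68² = 4624; Σw = 6105.
Σw·x = 1225·262 + 256·468 + 4624·356 = 2086902, so x̄ = 2086902/6105 ≈ 341.83.

x ≈ 341.8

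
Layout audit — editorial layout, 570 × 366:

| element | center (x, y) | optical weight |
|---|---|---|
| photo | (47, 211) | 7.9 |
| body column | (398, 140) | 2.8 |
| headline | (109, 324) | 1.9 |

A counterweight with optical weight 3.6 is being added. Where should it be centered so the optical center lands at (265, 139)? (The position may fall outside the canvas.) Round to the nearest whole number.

After adding the counterweight, total weight = 7.9 + 2.8 + 1.9 + 3.6 = 16.2.
x: target moment 16.2×265 = 4293.0; current 7.9·47 + 2.8·398 + 1.9·109 = 1692.8; the counterweight supplies 2600.2, so x = 2600.2/3.6 ≈ 722.28.
y: target moment 16.2×139 = 2251.8; current 7.9·211 + 2.8·140 + 1.9·324 = 2674.5; the counterweight supplies -422.7, so y = -422.7/3.6 ≈ -117.42.

(722, -117)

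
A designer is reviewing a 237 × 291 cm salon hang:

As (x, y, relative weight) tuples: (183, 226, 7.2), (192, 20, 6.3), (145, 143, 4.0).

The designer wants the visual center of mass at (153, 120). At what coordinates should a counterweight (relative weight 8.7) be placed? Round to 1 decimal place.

(103.6, 94.1)

New total weight: (7.2 + 6.3 + 4.0) + 8.7 = 26.2.
x: target moment 26.2×153 = 4008.6; current 7.2·183 + 6.3·192 + 4.0·145 = 3107.2; the counterweight supplies 901.4, so x = 901.4/8.7 ≈ 103.61.
y: target moment 26.2×120 = 3144.0; current 7.2·226 + 6.3·20 + 4.0·143 = 2325.2; the counterweight supplies 818.8, so y = 818.8/8.7 ≈ 94.11.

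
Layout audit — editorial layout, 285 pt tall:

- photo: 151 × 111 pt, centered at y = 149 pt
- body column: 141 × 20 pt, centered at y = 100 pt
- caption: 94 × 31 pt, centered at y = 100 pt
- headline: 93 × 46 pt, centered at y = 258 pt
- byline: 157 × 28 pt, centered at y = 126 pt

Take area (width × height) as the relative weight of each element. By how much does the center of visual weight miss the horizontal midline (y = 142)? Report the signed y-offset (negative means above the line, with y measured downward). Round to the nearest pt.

Taking area as weight: photo 151·111 = 16761, body column 141·20 = 2820, caption 94·31 = 2914, headline 93·46 = 4278, byline 157·28 = 4396. Sum 31169.
Σw·y = 16761·149 + 2820·100 + 2914·100 + 4278·258 + 4396·126 = 4728409, so ȳ = 4728409/31169 ≈ 151.70.
Offset from y = 142: 151.70 − 142 ≈ 9.70.

≈ 10 pt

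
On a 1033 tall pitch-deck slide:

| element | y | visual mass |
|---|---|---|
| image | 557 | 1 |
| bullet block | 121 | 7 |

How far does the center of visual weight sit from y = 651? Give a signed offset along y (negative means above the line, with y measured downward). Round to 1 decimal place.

Weights sum to 1 + 7 = 8.
y-moment: 1·557 + 7·121 = 1404; centroid 1404/8 ≈ 175.50.
Against y = 651, that's 175.50 − 651 = -475.50.

≈ -475.5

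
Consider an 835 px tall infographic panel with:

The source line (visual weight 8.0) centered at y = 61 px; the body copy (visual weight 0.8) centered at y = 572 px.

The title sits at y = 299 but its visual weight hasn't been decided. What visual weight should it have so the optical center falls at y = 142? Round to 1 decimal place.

w ≈ 1.9

Known weights sum to 8.0 + 0.8 = 8.8; their moment is 8.0·61 + 0.8·572 = 945.6.
For the centroid to hit 142: (945.6 + w·299) / (8.8 + w) = 142.
So w = (142·8.8 − 945.6)/(299 − 142) = 304.0/157 ≈ 1.94.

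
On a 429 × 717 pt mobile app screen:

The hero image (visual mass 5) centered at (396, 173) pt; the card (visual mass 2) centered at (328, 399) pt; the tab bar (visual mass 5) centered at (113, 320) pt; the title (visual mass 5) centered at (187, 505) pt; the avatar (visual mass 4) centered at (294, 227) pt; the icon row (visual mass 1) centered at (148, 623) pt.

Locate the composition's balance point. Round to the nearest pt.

Σw = 5 + 2 + 5 + 5 + 4 + 1 = 22.
Σw·x = 5·396 + 2·328 + 5·113 + 5·187 + 4·294 + 1·148 = 5460, so x̄ = 5460/22 ≈ 248.18.
Σw·y = 5·173 + 2·399 + 5·320 + 5·505 + 4·227 + 1·623 = 7319, so ȳ = 7319/22 ≈ 332.68.

(248, 333)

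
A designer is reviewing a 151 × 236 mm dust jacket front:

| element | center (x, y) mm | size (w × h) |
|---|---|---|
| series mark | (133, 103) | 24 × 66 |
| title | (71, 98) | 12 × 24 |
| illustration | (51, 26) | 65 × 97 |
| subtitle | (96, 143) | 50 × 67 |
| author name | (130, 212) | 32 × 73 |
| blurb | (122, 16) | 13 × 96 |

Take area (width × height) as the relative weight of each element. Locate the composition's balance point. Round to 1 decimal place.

Areas → weights: series mark 24·66 = 1584, title 12·24 = 288, illustration 65·97 = 6305, subtitle 50·67 = 3350, author name 32·73 = 2336, blurb 13·96 = 1248; Σw = 15111.
Σw·x = 1584·133 + 288·71 + 6305·51 + 3350·96 + 2336·130 + 1248·122 = 1330211, so x̄ = 1330211/15111 ≈ 88.03.
Σw·y = 1584·103 + 288·98 + 6305·26 + 3350·143 + 2336·212 + 1248·16 = 1349556, so ȳ = 1349556/15111 ≈ 89.31.

(88.0, 89.3)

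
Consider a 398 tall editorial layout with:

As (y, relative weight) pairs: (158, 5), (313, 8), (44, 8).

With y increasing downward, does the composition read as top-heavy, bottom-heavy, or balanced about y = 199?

Weights sum to 5 + 8 + 8 = 21.
y: (5·158 + 8·313 + 8·44) / 21 = 3646 / 21 ≈ 173.62
Since 173.6 is above (smaller y than) 199, the composition reads top-heavy.

top-heavy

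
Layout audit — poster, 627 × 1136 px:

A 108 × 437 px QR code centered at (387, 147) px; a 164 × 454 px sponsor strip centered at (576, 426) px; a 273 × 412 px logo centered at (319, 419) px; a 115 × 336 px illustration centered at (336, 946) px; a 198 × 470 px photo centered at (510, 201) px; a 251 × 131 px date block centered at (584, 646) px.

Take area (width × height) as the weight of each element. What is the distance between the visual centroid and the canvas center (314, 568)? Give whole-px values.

Taking area as weight: QR code 108·437 = 47196, sponsor strip 164·454 = 74456, logo 273·412 = 112476, illustration 115·336 = 38640, photo 198·470 = 93060, date block 251·131 = 32881. Sum 398709.
x-moment: 47196·387 + 74456·576 + 112476·319 + 38640·336 + 93060·510 + 32881·584 = 176677496; centroid 176677496/398709 ≈ 443.12.
y-moment: 47196·147 + 74456·426 + 112476·419 + 38640·946 + 93060·201 + 32881·646 = 162283138; centroid 162283138/398709 ≈ 407.02.
From (314, 568): dx = 129.12, dy = -160.98, so the distance is √(dx²+dy²) ≈ 206.37.

≈ 206 px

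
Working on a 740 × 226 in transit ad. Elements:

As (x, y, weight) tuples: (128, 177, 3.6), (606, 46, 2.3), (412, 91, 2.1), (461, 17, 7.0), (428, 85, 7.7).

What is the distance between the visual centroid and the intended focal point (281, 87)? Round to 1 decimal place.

≈ 126.7 in

Total weight = 3.6 + 2.3 + 2.1 + 7.0 + 7.7 = 22.7.
Σw·x = 3.6·128 + 2.3·606 + 2.1·412 + 7.0·461 + 7.7·428 = 9242.4, so x̄ = 9242.4/22.7 ≈ 407.15.
Σw·y = 3.6·177 + 2.3·46 + 2.1·91 + 7.0·17 + 7.7·85 = 1707.6, so ȳ = 1707.6/22.7 ≈ 75.22.
Relative to (281, 87): Δ = (126.15, -11.78); |Δ| = √(126.15² + -11.78²) ≈ 126.70.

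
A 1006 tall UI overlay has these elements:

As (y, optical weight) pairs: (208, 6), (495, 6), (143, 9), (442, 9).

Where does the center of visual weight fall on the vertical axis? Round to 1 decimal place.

Weights sum to 6 + 6 + 9 + 9 = 30.
y: (6·208 + 6·495 + 9·143 + 9·442) / 30 = 9483 / 30 ≈ 316.10

y ≈ 316.1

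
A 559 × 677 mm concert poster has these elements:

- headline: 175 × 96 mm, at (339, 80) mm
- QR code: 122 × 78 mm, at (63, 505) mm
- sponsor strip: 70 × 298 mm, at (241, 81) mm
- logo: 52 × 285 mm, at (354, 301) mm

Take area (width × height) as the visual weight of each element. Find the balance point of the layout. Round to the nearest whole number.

Areas: headline 175·96 = 16800, QR code 122·78 = 9516, sponsor strip 70·298 = 20860, logo 52·285 = 14820. Total weight = 61996.
Σw·x = 16800·339 + 9516·63 + 20860·241 + 14820·354 = 16568248, so x̄ = 16568248/61996 ≈ 267.25.
Σw·y = 16800·80 + 9516·505 + 20860·81 + 14820·301 = 12300060, so ȳ = 12300060/61996 ≈ 198.40.

(267, 198)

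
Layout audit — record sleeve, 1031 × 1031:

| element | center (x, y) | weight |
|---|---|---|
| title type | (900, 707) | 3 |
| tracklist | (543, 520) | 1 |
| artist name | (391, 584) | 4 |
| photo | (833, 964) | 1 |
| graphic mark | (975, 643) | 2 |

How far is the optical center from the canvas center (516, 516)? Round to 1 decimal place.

Total weight = 3 + 1 + 4 + 1 + 2 = 11.
x-moment: 3·900 + 1·543 + 4·391 + 1·833 + 2·975 = 7590; centroid 7590/11 ≈ 690.00.
y-moment: 3·707 + 1·520 + 4·584 + 1·964 + 2·643 = 7227; centroid 7227/11 ≈ 657.00.
Relative to (516, 516): Δ = (174.00, 141.00); |Δ| = √(174.00² + 141.00²) ≈ 223.96.

≈ 224.0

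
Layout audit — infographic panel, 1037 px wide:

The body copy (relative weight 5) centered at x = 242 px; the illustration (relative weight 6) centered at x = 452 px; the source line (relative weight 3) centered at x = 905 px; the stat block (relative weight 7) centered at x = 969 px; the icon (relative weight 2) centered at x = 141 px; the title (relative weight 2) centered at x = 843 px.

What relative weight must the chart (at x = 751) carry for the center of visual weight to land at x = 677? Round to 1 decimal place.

w ≈ 20.8

Existing Σw = 25 (5 + 6 + 3 + 7 + 2 + 2); existing moment 5·242 + 6·452 + 3·905 + 7·969 + 2·141 + 2·843 = 15388.
For the centroid to hit 677: (15388 + w·751) / (25 + w) = 677.
Solving: w = (677·25 − 15388) / (751 − 677) = 1537 / 74 ≈ 20.77.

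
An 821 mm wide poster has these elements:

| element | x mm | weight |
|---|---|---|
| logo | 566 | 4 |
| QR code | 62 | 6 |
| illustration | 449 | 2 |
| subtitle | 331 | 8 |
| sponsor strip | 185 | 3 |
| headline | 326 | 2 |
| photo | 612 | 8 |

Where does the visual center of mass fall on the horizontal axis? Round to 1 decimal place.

x ≈ 372.3

Σw = 4 + 6 + 2 + 8 + 3 + 2 + 8 = 33.
Σw·x = 12285; x̄ = 12285/33 ≈ 372.27.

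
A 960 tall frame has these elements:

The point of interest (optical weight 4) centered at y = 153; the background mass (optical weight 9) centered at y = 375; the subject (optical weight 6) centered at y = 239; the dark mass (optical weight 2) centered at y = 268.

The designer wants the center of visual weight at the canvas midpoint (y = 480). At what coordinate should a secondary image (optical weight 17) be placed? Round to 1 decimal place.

New total weight: (4 + 9 + 6 + 2) + 17 = 38.
Along y: (5957 + 17·y) / 38 = 480 (existing moment 4·153 + 9·375 + 6·239 + 2·268 = 5957) ⇒ y = (18240 − 5957) / 17 ≈ 722.53.

y ≈ 722.5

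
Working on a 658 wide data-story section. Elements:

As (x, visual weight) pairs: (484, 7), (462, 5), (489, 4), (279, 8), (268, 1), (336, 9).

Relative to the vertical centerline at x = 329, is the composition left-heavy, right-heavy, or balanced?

Σw = 7 + 5 + 4 + 8 + 1 + 9 = 34.
x: moment 13178 / weight 34 ≈ 387.59
387.6 lies right of the midline 329, so the layout is right-heavy.

right-heavy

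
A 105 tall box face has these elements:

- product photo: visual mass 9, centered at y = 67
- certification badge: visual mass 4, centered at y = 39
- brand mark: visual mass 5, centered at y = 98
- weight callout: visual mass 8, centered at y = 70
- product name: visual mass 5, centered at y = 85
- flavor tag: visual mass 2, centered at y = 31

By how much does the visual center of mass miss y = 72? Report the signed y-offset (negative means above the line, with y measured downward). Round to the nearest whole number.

Total weight = 9 + 4 + 5 + 8 + 5 + 2 = 33.
Σw·y = 9·67 + 4·39 + 5·98 + 8·70 + 5·85 + 2·31 = 2296, so ȳ = 2296/33 ≈ 69.58.
Offset from y = 72: 69.58 − 72 ≈ -2.42.

≈ -2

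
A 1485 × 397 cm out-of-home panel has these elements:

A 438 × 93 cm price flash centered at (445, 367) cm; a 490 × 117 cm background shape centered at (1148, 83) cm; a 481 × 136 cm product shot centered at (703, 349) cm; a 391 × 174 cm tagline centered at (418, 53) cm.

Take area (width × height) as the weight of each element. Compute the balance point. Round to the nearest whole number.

Taking area as weight: price flash 438·93 = 40734, background shape 490·117 = 57330, product shot 481·136 = 65416, tagline 391·174 = 68034. Sum 231514.
x-moment: 40734·445 + 57330·1148 + 65416·703 + 68034·418 = 158367130; centroid 158367130/231514 ≈ 684.05.
y-moment: 40734·367 + 57330·83 + 65416·349 + 68034·53 = 46143754; centroid 46143754/231514 ≈ 199.31.

(684, 199)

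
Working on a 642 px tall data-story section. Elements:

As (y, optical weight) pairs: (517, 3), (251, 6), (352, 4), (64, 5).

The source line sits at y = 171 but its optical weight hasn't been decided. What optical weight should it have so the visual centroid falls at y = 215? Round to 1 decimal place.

Existing Σw = 18 (3 + 6 + 4 + 5); existing moment 3·517 + 6·251 + 4·352 + 5·64 = 4785.
Balance at y = 215 requires (4785 + w·171) / (18 + w) = 215.
Solving: w = (215·18 − 4785) / (171 − 215) = -915 / -44 ≈ 20.80.

w ≈ 20.8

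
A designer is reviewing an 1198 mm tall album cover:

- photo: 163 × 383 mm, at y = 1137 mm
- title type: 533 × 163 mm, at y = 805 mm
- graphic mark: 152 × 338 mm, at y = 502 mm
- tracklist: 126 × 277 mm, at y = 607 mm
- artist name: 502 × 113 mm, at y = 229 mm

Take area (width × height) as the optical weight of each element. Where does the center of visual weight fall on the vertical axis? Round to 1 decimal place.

y ≈ 687.2

Areas → weights: photo 163·383 = 62429, title type 533·163 = 86879, graphic mark 152·338 = 51376, tracklist 126·277 = 34902, artist name 502·113 = 56726; Σw = 292312.
Σw·y = 62429·1137 + 86879·805 + 51376·502 + 34902·607 + 56726·229 = 200885888, so ȳ = 200885888/292312 ≈ 687.23.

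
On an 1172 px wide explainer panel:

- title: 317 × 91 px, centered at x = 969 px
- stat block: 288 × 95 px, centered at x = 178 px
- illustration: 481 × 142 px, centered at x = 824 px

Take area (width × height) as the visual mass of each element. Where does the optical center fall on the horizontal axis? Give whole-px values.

x ≈ 716

Taking area as weight: title 317·91 = 28847, stat block 288·95 = 27360, illustration 481·142 = 68302. Sum 124509.
Σw·x = 28847·969 + 27360·178 + 68302·824 = 89103671, so x̄ = 89103671/124509 ≈ 715.64.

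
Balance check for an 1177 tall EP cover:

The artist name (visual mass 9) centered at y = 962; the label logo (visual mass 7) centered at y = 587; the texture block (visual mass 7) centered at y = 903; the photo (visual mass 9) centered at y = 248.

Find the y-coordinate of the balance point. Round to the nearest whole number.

Weights sum to 9 + 7 + 7 + 9 = 32.
y-moment: 9·962 + 7·587 + 7·903 + 9·248 = 21320; centroid 21320/32 ≈ 666.25.

y ≈ 666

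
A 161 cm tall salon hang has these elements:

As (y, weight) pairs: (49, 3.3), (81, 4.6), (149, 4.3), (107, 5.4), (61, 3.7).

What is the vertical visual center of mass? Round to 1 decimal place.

Weights sum to 3.3 + 4.6 + 4.3 + 5.4 + 3.7 = 21.3.
Σw·y = 3.3·49 + 4.6·81 + 4.3·149 + 5.4·107 + 3.7·61 = 1978.5, so ȳ = 1978.5/21.3 ≈ 92.89.

y ≈ 92.9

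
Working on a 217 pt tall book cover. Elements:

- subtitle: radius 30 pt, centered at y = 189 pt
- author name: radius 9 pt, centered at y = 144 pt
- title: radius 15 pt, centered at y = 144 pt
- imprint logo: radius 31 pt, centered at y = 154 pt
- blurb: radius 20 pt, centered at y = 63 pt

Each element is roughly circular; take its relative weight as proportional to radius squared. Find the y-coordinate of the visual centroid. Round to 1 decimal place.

y ≈ 150.9

r² weights: subtitle 30² = 900, author name 9² = 81, title 15² = 225, imprint logo 31² = 961, blurb 20² = 400. Total = 2567.
y: (900·189 + 81·144 + 225·144 + 961·154 + 400·63) / 2567 = 387358 / 2567 ≈ 150.90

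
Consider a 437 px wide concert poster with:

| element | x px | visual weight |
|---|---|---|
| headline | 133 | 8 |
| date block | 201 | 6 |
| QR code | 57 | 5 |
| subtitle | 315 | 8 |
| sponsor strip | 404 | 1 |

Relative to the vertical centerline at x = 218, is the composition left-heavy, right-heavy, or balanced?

Weights sum to 8 + 6 + 5 + 8 + 1 = 28.
x-moment: 8·133 + 6·201 + 5·57 + 8·315 + 1·404 = 5479; centroid 5479/28 ≈ 195.68.
195.7 lies left of the midline 218, so the layout is left-heavy.

left-heavy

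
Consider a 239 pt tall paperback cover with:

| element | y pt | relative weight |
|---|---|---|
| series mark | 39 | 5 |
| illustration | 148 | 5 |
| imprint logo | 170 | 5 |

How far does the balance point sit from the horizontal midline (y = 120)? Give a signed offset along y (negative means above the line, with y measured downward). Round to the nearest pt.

Σw = 5 + 5 + 5 = 15.
y: (5·39 + 5·148 + 5·170) / 15 = 1785 / 15 ≈ 119.00
Difference: 119.00 − 120 ≈ -1.00.

≈ -1 pt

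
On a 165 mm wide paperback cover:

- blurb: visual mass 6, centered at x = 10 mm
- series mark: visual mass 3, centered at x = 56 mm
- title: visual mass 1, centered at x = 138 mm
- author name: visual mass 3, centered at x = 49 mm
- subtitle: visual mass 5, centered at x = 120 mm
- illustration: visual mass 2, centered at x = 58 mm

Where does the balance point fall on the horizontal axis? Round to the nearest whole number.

x ≈ 61

Total weight = 6 + 3 + 1 + 3 + 5 + 2 = 20.
Σw·x = 1229; x̄ = 1229/20 ≈ 61.45.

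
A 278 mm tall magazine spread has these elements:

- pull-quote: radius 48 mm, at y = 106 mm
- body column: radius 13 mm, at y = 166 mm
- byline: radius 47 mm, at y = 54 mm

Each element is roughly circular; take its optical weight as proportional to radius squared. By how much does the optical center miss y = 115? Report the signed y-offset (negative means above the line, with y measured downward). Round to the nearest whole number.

≈ -31 mm

Weights ∝ r²: pull-quote 48² = 2304, body column 13² = 169, byline 47² = 2209; Σw = 4682.
y: (2304·106 + 169·166 + 2209·54) / 4682 = 391564 / 4682 ≈ 83.63
Offset from y = 115: 83.63 − 115 ≈ -31.37.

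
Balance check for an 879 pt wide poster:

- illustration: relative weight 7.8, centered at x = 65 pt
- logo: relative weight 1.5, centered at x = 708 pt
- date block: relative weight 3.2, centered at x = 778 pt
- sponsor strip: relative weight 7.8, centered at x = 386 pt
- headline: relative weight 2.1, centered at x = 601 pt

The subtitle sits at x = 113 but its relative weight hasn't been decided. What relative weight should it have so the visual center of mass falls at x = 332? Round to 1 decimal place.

w ≈ 4.1

Fixed elements: Σw = 7.8 + 1.5 + 3.2 + 7.8 + 2.1 = 22.4, Σw·x = 7.8·65 + 1.5·708 + 3.2·778 + 7.8·386 + 2.1·601 = 8331.5.
Balance at x = 332 requires (8331.5 + w·113) / (22.4 + w) = 332.
Solving: w = (332·22.4 − 8331.5) / (113 − 332) = -894.7 / -219 ≈ 4.09.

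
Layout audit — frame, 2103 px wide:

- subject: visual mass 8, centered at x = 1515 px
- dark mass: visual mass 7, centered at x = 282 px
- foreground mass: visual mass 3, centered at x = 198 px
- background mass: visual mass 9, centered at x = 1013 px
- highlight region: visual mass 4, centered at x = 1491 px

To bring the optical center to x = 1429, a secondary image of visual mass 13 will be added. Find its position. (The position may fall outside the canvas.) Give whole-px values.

x ≈ 2547

After adding the secondary image, total weight = 8 + 7 + 3 + 9 + 4 + 13 = 44.
x: target moment 44×1429 = 62876; current 8·1515 + 7·282 + 3·198 + 9·1013 + 4·1491 = 29769; the secondary image supplies 33107, so x = 33107/13 ≈ 2546.69.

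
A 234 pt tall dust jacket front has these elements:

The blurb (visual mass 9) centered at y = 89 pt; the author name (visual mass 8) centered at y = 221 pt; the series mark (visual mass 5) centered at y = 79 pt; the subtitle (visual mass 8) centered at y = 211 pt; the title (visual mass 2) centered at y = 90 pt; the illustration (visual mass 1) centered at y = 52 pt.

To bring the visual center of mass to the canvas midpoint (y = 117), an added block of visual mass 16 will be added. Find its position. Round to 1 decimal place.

After adding the added block, total weight = 9 + 8 + 5 + 8 + 2 + 1 + 16 = 49.
Along y: (4884 + 16·y) / 49 = 117 (existing moment 9·89 + 8·221 + 5·79 + 8·211 + 2·90 + 1·52 = 4884) ⇒ y = (5733 − 4884) / 16 ≈ 53.06.

y ≈ 53.1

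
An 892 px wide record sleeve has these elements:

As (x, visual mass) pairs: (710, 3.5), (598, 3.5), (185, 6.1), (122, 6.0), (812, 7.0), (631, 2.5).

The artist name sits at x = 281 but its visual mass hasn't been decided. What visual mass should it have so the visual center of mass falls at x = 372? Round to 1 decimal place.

Fixed elements: Σw = 3.5 + 3.5 + 6.1 + 6.0 + 7.0 + 2.5 = 28.6, Σw·x = 3.5·710 + 3.5·598 + 6.1·185 + 6.0·122 + 7.0·812 + 2.5·631 = 13700.0.
For the centroid to hit 372: (13700.0 + w·281) / (28.6 + w) = 372.
So w = (372·28.6 − 13700.0)/(281 − 372) = -3060.8/-91 ≈ 33.64.

w ≈ 33.6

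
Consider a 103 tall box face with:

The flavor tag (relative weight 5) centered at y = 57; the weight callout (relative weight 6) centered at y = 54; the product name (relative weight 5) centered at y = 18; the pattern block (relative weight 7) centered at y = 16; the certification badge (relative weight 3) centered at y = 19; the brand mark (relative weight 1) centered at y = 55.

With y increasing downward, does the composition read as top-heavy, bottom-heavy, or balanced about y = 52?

Total weight = 5 + 6 + 5 + 7 + 3 + 1 = 27.
y: moment 923 / weight 27 ≈ 34.19
34.2 lies above (smaller y than) the midline 52, so the layout is top-heavy.

top-heavy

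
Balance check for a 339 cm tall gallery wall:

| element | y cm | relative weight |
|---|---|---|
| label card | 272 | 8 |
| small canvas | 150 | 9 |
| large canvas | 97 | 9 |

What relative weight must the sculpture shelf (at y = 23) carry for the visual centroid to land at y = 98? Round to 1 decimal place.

w ≈ 24.7

Known weights sum to 8 + 9 + 9 = 26; their moment is 8·272 + 9·150 + 9·97 = 4399.
Balance at y = 98 requires (4399 + w·23) / (26 + w) = 98.
Rearranging, w·(23 − 98) = 98·26 − 4399 = -1851, so w ≈ -1851/-75 = 24.68.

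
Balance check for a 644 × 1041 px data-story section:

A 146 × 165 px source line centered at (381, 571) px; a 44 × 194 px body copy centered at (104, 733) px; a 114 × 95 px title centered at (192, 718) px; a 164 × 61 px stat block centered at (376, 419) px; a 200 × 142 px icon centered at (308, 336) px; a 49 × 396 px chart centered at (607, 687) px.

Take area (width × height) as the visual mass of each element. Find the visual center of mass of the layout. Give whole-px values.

(360, 542)

Taking area as weight: source line 146·165 = 24090, body copy 44·194 = 8536, title 114·95 = 10830, stat block 164·61 = 10004, icon 200·142 = 28400, chart 49·396 = 19404. Sum 101264.
Σw·x = 36432326; x̄ = 36432326/101264 ≈ 359.78.
y: moment 54852842 / weight 101264 ≈ 541.68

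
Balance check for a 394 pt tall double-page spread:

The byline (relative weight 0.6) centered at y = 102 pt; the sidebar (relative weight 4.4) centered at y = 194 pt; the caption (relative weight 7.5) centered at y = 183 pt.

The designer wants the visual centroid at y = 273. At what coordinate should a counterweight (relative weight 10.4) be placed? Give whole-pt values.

With the counterweight, Σw becomes 0.6 + 4.4 + 7.5 + 10.4 = 22.9.
y: need Σw·y = 22.9·273 = 6251.7. Existing = 0.6·102 + 4.4·194 + 7.5·183 = 2287.3. Remainder 3964.4 / 10.4 ≈ 381.19.

y ≈ 381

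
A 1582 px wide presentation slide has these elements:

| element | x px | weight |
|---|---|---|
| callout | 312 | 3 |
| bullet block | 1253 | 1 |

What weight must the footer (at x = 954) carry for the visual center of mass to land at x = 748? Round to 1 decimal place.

Fixed elements: Σw = 3 + 1 = 4, Σw·x = 3·312 + 1·1253 = 2189.
For the centroid to hit 748: (2189 + w·954) / (4 + w) = 748.
So w = (748·4 − 2189)/(954 − 748) = 803/206 ≈ 3.90.

w ≈ 3.9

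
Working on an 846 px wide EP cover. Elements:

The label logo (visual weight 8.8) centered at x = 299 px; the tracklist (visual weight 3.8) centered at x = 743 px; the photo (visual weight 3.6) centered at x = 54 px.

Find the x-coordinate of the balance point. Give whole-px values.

x ≈ 349

Weights sum to 8.8 + 3.8 + 3.6 = 16.2.
x-moment: 8.8·299 + 3.8·743 + 3.6·54 = 5649.0; centroid 5649.0/16.2 ≈ 348.70.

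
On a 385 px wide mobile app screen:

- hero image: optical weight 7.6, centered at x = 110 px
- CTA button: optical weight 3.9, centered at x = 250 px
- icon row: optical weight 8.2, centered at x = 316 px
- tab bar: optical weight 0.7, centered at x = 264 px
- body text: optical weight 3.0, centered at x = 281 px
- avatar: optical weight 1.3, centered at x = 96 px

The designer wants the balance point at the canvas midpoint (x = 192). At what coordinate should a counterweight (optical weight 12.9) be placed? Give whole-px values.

x ≈ 129

After adding the counterweight, total weight = 7.6 + 3.9 + 8.2 + 0.7 + 3.0 + 1.3 + 12.9 = 37.6.
Along x: (5554.8 + 12.9·x) / 37.6 = 192 (existing moment 7.6·110 + 3.9·250 + 8.2·316 + 0.7·264 + 3.0·281 + 1.3·96 = 5554.8) ⇒ x = (7219.2 − 5554.8) / 12.9 ≈ 129.02.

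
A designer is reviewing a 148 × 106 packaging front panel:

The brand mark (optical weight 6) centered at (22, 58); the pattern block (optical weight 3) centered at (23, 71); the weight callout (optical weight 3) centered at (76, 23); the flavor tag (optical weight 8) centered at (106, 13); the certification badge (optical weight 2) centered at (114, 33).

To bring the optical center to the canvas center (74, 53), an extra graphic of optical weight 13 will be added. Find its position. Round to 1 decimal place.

(83.5, 81.2)

New total weight: (6 + 3 + 3 + 8 + 2) + 13 = 35.
x: need Σw·x = 35·74 = 2590. Existing = 6·22 + 3·23 + 3·76 + 8·106 + 2·114 = 1505. Remainder 1085 / 13 ≈ 83.46.
y: need Σw·y = 35·53 = 1855. Existing = 6·58 + 3·71 + 3·23 + 8·13 + 2·33 = 800. Remainder 1055 / 13 ≈ 81.15.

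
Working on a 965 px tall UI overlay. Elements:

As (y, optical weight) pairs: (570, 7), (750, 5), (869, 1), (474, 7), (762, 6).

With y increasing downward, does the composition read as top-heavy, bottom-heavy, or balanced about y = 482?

bottom-heavy

Total weight = 7 + 5 + 1 + 7 + 6 = 26.
Σw·y = 7·570 + 5·750 + 1·869 + 7·474 + 6·762 = 16499, so ȳ = 16499/26 ≈ 634.58.
634.6 lies below (larger y than) the midline 482, so the layout is bottom-heavy.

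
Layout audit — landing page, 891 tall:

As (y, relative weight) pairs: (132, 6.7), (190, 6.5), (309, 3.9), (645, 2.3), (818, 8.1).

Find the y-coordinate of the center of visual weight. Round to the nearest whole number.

Total weight = 6.7 + 6.5 + 3.9 + 2.3 + 8.1 = 27.5.
y: (6.7·132 + 6.5·190 + 3.9·309 + 2.3·645 + 8.1·818) / 27.5 = 11433.8 / 27.5 ≈ 415.77

y ≈ 416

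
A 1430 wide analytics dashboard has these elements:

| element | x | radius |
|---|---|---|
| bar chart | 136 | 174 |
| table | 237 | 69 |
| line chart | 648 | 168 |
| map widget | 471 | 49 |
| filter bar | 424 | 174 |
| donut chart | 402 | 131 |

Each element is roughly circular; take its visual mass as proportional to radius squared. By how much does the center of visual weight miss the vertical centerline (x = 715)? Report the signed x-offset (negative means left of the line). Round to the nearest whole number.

r² weights: bar chart 174² = 30276, table 69² = 4761, line chart 168² = 28224, map widget 49² = 2401, filter bar 174² = 30276, donut chart 131² = 17161. Total = 113099.
Σw·x = 44401662; x̄ = 44401662/113099 ≈ 392.59.
Offset from x = 715: 392.59 − 715 ≈ -322.41.

≈ -322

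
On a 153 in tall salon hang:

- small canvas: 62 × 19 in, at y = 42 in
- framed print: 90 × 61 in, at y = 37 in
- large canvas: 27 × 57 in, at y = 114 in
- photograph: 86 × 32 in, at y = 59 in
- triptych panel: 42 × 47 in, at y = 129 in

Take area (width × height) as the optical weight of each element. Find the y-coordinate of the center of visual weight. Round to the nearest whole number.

y ≈ 65

Areas: small canvas 62·19 = 1178, framed print 90·61 = 5490, large canvas 27·57 = 1539, photograph 86·32 = 2752, triptych panel 42·47 = 1974. Total weight = 12933.
y: (1178·42 + 5490·37 + 1539·114 + 2752·59 + 1974·129) / 12933 = 845066 / 12933 ≈ 65.34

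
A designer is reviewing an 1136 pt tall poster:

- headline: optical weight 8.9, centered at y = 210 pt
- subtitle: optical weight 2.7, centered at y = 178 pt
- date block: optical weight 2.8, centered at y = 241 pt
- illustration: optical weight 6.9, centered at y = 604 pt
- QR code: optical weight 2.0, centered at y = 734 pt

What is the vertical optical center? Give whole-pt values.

y ≈ 372

Σw = 8.9 + 2.7 + 2.8 + 6.9 + 2.0 = 23.3.
Σw·y = 8.9·210 + 2.7·178 + 2.8·241 + 6.9·604 + 2.0·734 = 8660.0, so ȳ = 8660.0/23.3 ≈ 371.67.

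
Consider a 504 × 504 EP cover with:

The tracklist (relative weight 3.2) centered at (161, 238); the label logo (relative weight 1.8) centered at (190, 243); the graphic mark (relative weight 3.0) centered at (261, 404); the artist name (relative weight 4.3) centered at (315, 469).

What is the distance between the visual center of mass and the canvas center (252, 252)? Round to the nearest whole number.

Weights sum to 3.2 + 1.8 + 3.0 + 4.3 = 12.3.
x: (3.2·161 + 1.8·190 + 3.0·261 + 4.3·315) / 12.3 = 2994.7 / 12.3 ≈ 243.47
y: (3.2·238 + 1.8·243 + 3.0·404 + 4.3·469) / 12.3 = 4427.7 / 12.3 ≈ 359.98
From (252, 252): dx = -8.53, dy = 107.98, so the distance is √(dx²+dy²) ≈ 108.31.

≈ 108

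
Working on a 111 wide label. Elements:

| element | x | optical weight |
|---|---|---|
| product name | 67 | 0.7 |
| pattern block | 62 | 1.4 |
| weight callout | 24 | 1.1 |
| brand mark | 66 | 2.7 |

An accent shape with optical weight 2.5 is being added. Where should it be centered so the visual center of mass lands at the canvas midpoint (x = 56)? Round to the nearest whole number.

With the accent shape, Σw becomes 0.7 + 1.4 + 1.1 + 2.7 + 2.5 = 8.4.
x: target moment 8.4×56 = 470.4; current 0.7·67 + 1.4·62 + 1.1·24 + 2.7·66 = 338.3; the accent shape supplies 132.1, so x = 132.1/2.5 ≈ 52.84.

x ≈ 53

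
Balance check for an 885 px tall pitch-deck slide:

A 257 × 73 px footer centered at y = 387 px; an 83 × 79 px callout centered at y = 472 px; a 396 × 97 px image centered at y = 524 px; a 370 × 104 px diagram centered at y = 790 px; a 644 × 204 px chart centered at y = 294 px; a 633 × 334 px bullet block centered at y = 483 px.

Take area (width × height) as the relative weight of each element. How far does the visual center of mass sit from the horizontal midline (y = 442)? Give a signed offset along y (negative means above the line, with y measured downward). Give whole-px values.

≈ 11 px

Areas → weights: footer 257·73 = 18761, callout 83·79 = 6557, image 396·97 = 38412, diagram 370·104 = 38480, chart 644·204 = 131376, bullet block 633·334 = 211422; Σw = 445008.
y: moment 201623869 / weight 445008 ≈ 453.08
Against y = 442, that's 453.08 − 442 = 11.08.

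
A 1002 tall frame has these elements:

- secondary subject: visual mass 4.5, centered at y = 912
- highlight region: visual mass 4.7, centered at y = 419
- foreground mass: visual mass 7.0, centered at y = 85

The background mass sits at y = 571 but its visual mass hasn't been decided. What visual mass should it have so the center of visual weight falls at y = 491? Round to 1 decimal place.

Fixed elements: Σw = 4.5 + 4.7 + 7.0 = 16.2, Σw·y = 4.5·912 + 4.7·419 + 7.0·85 = 6668.3.
Balance at y = 491 requires (6668.3 + w·571) / (16.2 + w) = 491.
Rearranging, w·(571 − 491) = 491·16.2 − 6668.3 = 1285.9, so w ≈ 1285.9/80 = 16.07.

w ≈ 16.1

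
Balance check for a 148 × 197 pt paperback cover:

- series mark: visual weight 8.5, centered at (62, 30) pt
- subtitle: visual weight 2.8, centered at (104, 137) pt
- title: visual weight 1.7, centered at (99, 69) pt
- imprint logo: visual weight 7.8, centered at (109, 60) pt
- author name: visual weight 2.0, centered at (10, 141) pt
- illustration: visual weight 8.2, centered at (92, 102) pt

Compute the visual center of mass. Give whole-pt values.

Total weight = 8.5 + 2.8 + 1.7 + 7.8 + 2.0 + 8.2 = 31.0.
Σw·x = 2611.1; x̄ = 2611.1/31.0 ≈ 84.23.
Σw·y = 2342.3; ȳ = 2342.3/31.0 ≈ 75.56.

(84, 76)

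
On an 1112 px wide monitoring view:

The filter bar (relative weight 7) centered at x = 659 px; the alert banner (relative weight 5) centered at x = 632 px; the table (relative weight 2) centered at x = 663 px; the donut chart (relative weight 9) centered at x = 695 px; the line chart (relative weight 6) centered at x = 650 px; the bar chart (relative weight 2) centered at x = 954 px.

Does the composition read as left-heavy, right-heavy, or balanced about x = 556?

Total weight = 7 + 5 + 2 + 9 + 6 + 2 = 31.
x-moment: 7·659 + 5·632 + 2·663 + 9·695 + 6·650 + 2·954 = 21162; centroid 21162/31 ≈ 682.65.
682.6 lies right of the midline 556, so the layout is right-heavy.

right-heavy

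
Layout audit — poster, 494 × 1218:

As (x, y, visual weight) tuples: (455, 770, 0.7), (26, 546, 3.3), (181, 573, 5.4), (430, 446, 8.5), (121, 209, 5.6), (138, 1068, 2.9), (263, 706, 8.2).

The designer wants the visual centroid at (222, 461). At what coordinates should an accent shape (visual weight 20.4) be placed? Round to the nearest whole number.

(193, 298)

With the accent shape, Σw becomes 0.7 + 3.3 + 5.4 + 8.5 + 5.6 + 2.9 + 8.2 + 20.4 = 55.0.
x: target moment 55.0×222 = 12210.0; current 0.7·455 + 3.3·26 + 5.4·181 + 8.5·430 + 5.6·121 + 2.9·138 + 8.2·263 = 8271.1; the accent shape supplies 3938.9, so x = 3938.9/20.4 ≈ 193.08.
y: target moment 55.0×461 = 25355.0; current 0.7·770 + 3.3·546 + 5.4·573 + 8.5·446 + 5.6·209 + 2.9·1068 + 8.2·706 = 19282.8; the accent shape supplies 6072.2, so y = 6072.2/20.4 ≈ 297.66.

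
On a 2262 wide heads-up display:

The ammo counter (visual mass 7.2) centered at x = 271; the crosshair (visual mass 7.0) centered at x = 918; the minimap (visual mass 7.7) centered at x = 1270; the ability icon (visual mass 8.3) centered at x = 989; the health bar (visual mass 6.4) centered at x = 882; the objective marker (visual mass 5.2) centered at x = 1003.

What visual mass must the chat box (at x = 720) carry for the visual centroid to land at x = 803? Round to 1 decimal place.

Existing Σw = 41.8 (7.2 + 7.0 + 7.7 + 8.3 + 6.4 + 5.2); existing moment 7.2·271 + 7.0·918 + 7.7·1270 + 8.3·989 + 6.4·882 + 5.2·1003 = 37225.3.
Set Σw·x/Σw = 803: (37225.3 + 720w) = 803·(41.8 + w).
So w = (803·41.8 − 37225.3)/(720 − 803) = -3659.9/-83 ≈ 44.10.

w ≈ 44.1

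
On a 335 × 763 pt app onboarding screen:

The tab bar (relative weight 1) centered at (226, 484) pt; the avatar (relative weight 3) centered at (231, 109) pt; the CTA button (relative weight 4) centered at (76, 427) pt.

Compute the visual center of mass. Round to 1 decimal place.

Weights sum to 1 + 3 + 4 = 8.
Σw·x = 1·226 + 3·231 + 4·76 = 1223, so x̄ = 1223/8 ≈ 152.88.
Σw·y = 1·484 + 3·109 + 4·427 = 2519, so ȳ = 2519/8 ≈ 314.88.

(152.9, 314.9)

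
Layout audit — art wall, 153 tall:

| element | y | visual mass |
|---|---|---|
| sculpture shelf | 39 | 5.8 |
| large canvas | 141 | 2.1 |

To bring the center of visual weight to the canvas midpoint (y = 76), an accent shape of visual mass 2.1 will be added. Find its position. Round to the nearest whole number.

With the accent shape, Σw becomes 5.8 + 2.1 + 2.1 = 10.0.
y: need Σw·y = 10.0·76 = 760.0. Existing = 5.8·39 + 2.1·141 = 522.3. Remainder 237.7 / 2.1 ≈ 113.19.

y ≈ 113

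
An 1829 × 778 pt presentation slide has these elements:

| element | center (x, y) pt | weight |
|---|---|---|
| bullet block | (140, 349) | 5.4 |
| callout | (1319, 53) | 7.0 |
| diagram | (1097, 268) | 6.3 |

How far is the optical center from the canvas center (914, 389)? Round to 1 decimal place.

Weights sum to 5.4 + 7.0 + 6.3 = 18.7.
Σw·x = 5.4·140 + 7.0·1319 + 6.3·1097 = 16900.1, so x̄ = 16900.1/18.7 ≈ 903.75.
Σw·y = 5.4·349 + 7.0·53 + 6.3·268 = 3944.0, so ȳ = 3944.0/18.7 ≈ 210.91.
From (914, 389): dx = -10.25, dy = -178.09, so the distance is √(dx²+dy²) ≈ 178.39.

≈ 178.4 pt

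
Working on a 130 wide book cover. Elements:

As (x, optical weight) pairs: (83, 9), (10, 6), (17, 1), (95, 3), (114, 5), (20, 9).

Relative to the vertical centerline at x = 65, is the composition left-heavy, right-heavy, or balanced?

left-heavy

Weights sum to 9 + 6 + 1 + 3 + 5 + 9 = 33.
x: moment 1859 / weight 33 ≈ 56.33
Since 56.3 is left of 65, the composition reads left-heavy.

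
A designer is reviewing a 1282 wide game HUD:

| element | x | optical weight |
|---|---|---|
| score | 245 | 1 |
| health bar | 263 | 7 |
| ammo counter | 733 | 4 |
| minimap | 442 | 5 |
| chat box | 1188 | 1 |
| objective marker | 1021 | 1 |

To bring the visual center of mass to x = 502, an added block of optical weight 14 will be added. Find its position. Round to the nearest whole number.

New total weight: (1 + 7 + 4 + 5 + 1 + 1) + 14 = 33.
x: need Σw·x = 33·502 = 16566. Existing = 1·245 + 7·263 + 4·733 + 5·442 + 1·1188 + 1·1021 = 9437. Remainder 7129 / 14 ≈ 509.21.

x ≈ 509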